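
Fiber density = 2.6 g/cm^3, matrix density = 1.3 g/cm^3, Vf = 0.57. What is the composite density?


rho_c = rho_f*Vf + rho_m*(1-Vf) = 2.6*0.57 + 1.3*0.43 = 2.041 g/cm^3

2.041 g/cm^3


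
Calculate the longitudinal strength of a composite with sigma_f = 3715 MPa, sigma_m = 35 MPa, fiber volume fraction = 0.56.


sigma_1 = sigma_f*Vf + sigma_m*(1-Vf) = 3715*0.56 + 35*0.44 = 2095.8 MPa

2095.8 MPa


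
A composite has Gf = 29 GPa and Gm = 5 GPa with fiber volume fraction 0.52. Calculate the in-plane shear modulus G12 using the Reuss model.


1/G12 = Vf/Gf + (1-Vf)/Gm = 0.52/29 + 0.48/5
G12 = 8.78 GPa

8.78 GPa


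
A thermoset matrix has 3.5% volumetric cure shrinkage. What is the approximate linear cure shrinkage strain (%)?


Linear shrinkage ≈ vol_shrink/3 = 3.5/3 = 1.167%

1.167%


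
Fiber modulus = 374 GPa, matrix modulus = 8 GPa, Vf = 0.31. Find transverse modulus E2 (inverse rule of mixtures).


1/E2 = Vf/Ef + (1-Vf)/Em = 0.31/374 + 0.69/8
E2 = 11.48 GPa

11.48 GPa


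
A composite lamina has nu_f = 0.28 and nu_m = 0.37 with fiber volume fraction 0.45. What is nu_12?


nu_12 = nu_f*Vf + nu_m*(1-Vf) = 0.28*0.45 + 0.37*0.55 = 0.3295

0.3295


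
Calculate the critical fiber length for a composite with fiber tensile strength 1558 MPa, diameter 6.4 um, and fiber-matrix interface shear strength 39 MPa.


Lc = sigma_f * d / (2 * tau_i) = 1558 * 6.4 / (2 * 39) = 127.8 um

127.8 um


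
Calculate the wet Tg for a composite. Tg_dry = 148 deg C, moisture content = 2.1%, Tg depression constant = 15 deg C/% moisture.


Tg_wet = Tg_dry - k*moisture = 148 - 15*2.1 = 116.5 deg C

116.5 deg C


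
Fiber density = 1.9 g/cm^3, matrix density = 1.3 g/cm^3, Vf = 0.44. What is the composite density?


rho_c = rho_f*Vf + rho_m*(1-Vf) = 1.9*0.44 + 1.3*0.56 = 1.564 g/cm^3

1.564 g/cm^3


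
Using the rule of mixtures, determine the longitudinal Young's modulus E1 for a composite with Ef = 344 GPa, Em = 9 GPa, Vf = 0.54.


E1 = Ef*Vf + Em*(1-Vf) = 344*0.54 + 9*0.46 = 189.9 GPa

189.9 GPa


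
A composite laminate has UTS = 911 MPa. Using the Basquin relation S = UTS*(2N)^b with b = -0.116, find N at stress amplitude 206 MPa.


N = 0.5 * (S/UTS)^(1/b) = 0.5 * (206/911)^(1/-0.116) = 184046.7916 cycles

184046.7916 cycles


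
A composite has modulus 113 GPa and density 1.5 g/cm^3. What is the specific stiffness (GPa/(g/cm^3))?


Specific stiffness = E/rho = 113/1.5 = 75.3 GPa/(g/cm^3)

75.3 GPa/(g/cm^3)


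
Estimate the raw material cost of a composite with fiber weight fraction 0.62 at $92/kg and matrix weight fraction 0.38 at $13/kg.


Cost = cost_f*Wf + cost_m*Wm = 92*0.62 + 13*0.38 = $61.98/kg

$61.98/kg


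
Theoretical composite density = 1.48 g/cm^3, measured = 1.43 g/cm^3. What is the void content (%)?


Void% = (rho_theo - rho_actual)/rho_theo * 100 = (1.48 - 1.43)/1.48 * 100 = 3.38%

3.38%


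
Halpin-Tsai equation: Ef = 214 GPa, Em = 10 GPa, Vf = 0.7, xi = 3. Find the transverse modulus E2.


eta = (Ef/Em - 1)/(Ef/Em + xi) = (21.4 - 1)/(21.4 + 3) = 0.8361
E2 = Em*(1+xi*eta*Vf)/(1-eta*Vf) = 66.44 GPa

66.44 GPa


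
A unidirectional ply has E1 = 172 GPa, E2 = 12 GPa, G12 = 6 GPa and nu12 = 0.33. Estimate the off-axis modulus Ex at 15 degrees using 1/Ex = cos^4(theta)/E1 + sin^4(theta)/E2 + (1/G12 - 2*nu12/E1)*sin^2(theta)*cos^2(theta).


cos^4(15) = 0.870513, sin^4(15) = 0.004487, sin^2(15)*cos^2(15) = 0.0625
1/G12 - 2*nu12/E1 = 1/6 - 2*0.33/172 = 0.162829 GPa^-1
1/Ex = 0.870513/172 + 0.004487/12 + 0.162829*0.0625 = 0.0156119 GPa^-1
Ex = 64.05 GPa

64.05 GPa


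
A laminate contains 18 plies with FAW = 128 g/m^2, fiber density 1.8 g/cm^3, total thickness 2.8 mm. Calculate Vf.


Vf = n * FAW / (rho_f * h * 1000) = 18 * 128 / (1.8 * 2.8 * 1000) = 0.4571

0.4571


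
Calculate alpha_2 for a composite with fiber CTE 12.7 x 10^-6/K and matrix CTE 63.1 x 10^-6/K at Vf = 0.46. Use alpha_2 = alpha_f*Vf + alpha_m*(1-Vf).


alpha_2 = alpha_f*Vf + alpha_m*(1-Vf) = 12.7*0.46 + 63.1*0.54 = 39.9 x 10^-6/K

39.9 x 10^-6/K


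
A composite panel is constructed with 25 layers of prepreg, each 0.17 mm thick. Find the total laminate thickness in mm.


h = n * t_ply = 25 * 0.17 = 4.25 mm

4.25 mm


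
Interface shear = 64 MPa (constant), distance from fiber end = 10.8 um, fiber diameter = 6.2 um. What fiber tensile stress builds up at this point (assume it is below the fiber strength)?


Force balance: sigma_f * (pi*d^2/4) = tau * (pi*d) * x  ->  sigma_f = 4 * tau * x / d
sigma_f = 4 * 64 * 10.8 / 6.2 = 445.9 MPa

445.9 MPa


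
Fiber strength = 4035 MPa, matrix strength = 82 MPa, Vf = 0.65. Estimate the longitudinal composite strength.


sigma_1 = sigma_f*Vf + sigma_m*(1-Vf) = 4035*0.65 + 82*0.35 = 2651.5 MPa

2651.5 MPa


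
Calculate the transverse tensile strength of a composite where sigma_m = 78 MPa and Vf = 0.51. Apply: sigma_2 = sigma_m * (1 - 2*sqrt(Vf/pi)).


factor = 1 - 2*sqrt(0.51/pi) = 0.1942
sigma_2 = 78 * 0.1942 = 15.15 MPa

15.15 MPa


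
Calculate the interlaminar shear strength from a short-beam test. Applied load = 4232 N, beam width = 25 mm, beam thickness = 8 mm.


ILSS = 3F/(4bh) = 3*4232/(4*25*8) = 15.87 MPa

15.87 MPa


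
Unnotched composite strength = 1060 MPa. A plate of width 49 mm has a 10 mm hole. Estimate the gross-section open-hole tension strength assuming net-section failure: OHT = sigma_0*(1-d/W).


OHT = sigma_0*(1-d/W) = 1060*(1-10/49) = 843.7 MPa

843.7 MPa


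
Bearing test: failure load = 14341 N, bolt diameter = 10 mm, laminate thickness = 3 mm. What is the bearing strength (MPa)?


sigma_br = F/(d*h) = 14341/(10*3) = 478.0 MPa

478.0 MPa


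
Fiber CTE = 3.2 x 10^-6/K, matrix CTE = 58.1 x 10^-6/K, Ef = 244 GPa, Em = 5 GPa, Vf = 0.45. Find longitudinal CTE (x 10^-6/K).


E1 = Ef*Vf + Em*(1-Vf) = 112.55
alpha_1 = (alpha_f*Ef*Vf + alpha_m*Em*(1-Vf))/E1 = 4.54 x 10^-6/K

4.54 x 10^-6/K


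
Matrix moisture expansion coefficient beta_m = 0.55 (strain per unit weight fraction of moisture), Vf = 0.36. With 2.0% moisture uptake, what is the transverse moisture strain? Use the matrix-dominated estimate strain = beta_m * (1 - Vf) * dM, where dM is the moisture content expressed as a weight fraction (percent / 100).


dM = 2.0/100 = 0.02
strain = beta_m * (1-Vf) * dM = 0.55 * 0.64 * 0.02 = 0.00704

0.00704


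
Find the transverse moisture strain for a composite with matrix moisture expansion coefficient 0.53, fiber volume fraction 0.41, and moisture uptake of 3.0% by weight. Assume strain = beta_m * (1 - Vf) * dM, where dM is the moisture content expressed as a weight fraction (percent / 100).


dM = 3.0/100 = 0.03
strain = beta_m * (1-Vf) * dM = 0.53 * 0.59 * 0.03 = 0.009381

0.009381


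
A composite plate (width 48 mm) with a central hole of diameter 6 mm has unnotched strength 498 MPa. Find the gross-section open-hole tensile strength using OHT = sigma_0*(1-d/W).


OHT = sigma_0*(1-d/W) = 498*(1-6/48) = 435.8 MPa

435.8 MPa


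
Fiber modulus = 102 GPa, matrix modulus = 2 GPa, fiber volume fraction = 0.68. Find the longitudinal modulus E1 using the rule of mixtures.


E1 = Ef*Vf + Em*(1-Vf) = 102*0.68 + 2*0.32 = 70.0 GPa

70.0 GPa


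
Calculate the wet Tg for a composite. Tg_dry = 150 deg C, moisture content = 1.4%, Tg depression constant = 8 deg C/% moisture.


Tg_wet = Tg_dry - k*moisture = 150 - 8*1.4 = 138.8 deg C

138.8 deg C


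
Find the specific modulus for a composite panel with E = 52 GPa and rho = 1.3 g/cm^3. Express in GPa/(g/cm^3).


Specific stiffness = E/rho = 52/1.3 = 40.0 GPa/(g/cm^3)

40.0 GPa/(g/cm^3)


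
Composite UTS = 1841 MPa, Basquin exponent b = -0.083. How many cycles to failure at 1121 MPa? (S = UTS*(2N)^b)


N = 0.5 * (S/UTS)^(1/b) = 0.5 * (1121/1841)^(1/-0.083) = 197.1202 cycles

197.1202 cycles


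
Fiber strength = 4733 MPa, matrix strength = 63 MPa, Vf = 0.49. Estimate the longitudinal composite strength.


sigma_1 = sigma_f*Vf + sigma_m*(1-Vf) = 4733*0.49 + 63*0.51 = 2351.3 MPa

2351.3 MPa


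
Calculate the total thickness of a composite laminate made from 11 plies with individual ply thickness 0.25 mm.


h = n * t_ply = 11 * 0.25 = 2.75 mm

2.75 mm


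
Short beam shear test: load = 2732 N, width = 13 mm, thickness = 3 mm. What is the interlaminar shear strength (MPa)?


ILSS = 3F/(4bh) = 3*2732/(4*13*3) = 52.54 MPa

52.54 MPa


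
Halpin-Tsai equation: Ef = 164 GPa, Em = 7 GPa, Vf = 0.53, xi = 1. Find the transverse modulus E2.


eta = (Ef/Em - 1)/(Ef/Em + xi) = (23.4286 - 1)/(23.4286 + 1) = 0.9181
E2 = Em*(1+xi*eta*Vf)/(1-eta*Vf) = 20.27 GPa

20.27 GPa


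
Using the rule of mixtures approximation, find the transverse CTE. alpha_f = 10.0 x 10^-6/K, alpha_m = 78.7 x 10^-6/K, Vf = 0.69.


alpha_2 = alpha_f*Vf + alpha_m*(1-Vf) = 10.0*0.69 + 78.7*0.31 = 31.3 x 10^-6/K

31.3 x 10^-6/K


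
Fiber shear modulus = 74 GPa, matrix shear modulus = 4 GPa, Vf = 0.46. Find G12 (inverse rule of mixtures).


1/G12 = Vf/Gf + (1-Vf)/Gm = 0.46/74 + 0.54/4
G12 = 7.08 GPa

7.08 GPa


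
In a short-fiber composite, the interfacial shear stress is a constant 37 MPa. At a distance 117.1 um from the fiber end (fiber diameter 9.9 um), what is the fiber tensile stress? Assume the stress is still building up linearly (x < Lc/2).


Force balance: sigma_f * (pi*d^2/4) = tau * (pi*d) * x  ->  sigma_f = 4 * tau * x / d
sigma_f = 4 * 37 * 117.1 / 9.9 = 1750.6 MPa

1750.6 MPa


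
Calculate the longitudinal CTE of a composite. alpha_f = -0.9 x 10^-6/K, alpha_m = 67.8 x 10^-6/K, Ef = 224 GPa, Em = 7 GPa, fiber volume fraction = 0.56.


E1 = Ef*Vf + Em*(1-Vf) = 128.52
alpha_1 = (alpha_f*Ef*Vf + alpha_m*Em*(1-Vf))/E1 = 0.75 x 10^-6/K

0.75 x 10^-6/K


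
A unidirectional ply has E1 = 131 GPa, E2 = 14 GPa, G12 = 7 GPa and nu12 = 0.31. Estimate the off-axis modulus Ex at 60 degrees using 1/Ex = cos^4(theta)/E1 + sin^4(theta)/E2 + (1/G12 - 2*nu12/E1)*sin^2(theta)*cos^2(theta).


cos^4(60) = 0.0625, sin^4(60) = 0.5625, sin^2(60)*cos^2(60) = 0.1875
1/G12 - 2*nu12/E1 = 1/7 - 2*0.31/131 = 0.138124 GPa^-1
1/Ex = 0.0625/131 + 0.5625/14 + 0.138124*0.1875 = 0.066554 GPa^-1
Ex = 15.03 GPa

15.03 GPa


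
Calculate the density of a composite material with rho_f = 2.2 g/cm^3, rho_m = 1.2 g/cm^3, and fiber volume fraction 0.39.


rho_c = rho_f*Vf + rho_m*(1-Vf) = 2.2*0.39 + 1.2*0.61 = 1.59 g/cm^3

1.59 g/cm^3


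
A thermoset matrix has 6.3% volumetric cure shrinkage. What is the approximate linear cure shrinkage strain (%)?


Linear shrinkage ≈ vol_shrink/3 = 6.3/3 = 2.1%

2.1%


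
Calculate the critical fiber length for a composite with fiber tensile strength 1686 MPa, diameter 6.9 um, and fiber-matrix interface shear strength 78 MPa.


Lc = sigma_f * d / (2 * tau_i) = 1686 * 6.9 / (2 * 78) = 74.6 um

74.6 um


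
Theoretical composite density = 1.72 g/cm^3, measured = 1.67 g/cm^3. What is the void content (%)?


Void% = (rho_theo - rho_actual)/rho_theo * 100 = (1.72 - 1.67)/1.72 * 100 = 2.91%

2.91%


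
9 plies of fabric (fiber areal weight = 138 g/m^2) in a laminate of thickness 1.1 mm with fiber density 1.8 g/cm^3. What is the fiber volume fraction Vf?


Vf = n * FAW / (rho_f * h * 1000) = 9 * 138 / (1.8 * 1.1 * 1000) = 0.6273

0.6273


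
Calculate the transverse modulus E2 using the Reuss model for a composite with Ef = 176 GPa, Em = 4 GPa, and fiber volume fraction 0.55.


1/E2 = Vf/Ef + (1-Vf)/Em = 0.55/176 + 0.45/4
E2 = 8.65 GPa

8.65 GPa


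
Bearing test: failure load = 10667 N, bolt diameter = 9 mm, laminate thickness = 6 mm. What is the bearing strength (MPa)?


sigma_br = F/(d*h) = 10667/(9*6) = 197.5 MPa

197.5 MPa


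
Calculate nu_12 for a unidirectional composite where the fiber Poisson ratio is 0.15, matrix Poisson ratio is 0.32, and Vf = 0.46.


nu_12 = nu_f*Vf + nu_m*(1-Vf) = 0.15*0.46 + 0.32*0.54 = 0.2418

0.2418


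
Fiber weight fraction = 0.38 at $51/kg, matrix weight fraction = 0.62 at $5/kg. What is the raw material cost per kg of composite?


Cost = cost_f*Wf + cost_m*Wm = 51*0.38 + 5*0.62 = $22.48/kg

$22.48/kg


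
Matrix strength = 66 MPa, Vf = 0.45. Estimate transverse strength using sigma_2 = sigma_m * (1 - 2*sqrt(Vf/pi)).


factor = 1 - 2*sqrt(0.45/pi) = 0.2431
sigma_2 = 66 * 0.2431 = 16.04 MPa

16.04 MPa


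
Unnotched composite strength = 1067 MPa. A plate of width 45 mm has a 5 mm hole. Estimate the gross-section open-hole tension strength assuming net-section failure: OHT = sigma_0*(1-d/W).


OHT = sigma_0*(1-d/W) = 1067*(1-5/45) = 948.4 MPa

948.4 MPa


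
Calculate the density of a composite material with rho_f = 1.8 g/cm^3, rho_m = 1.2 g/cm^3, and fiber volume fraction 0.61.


rho_c = rho_f*Vf + rho_m*(1-Vf) = 1.8*0.61 + 1.2*0.39 = 1.566 g/cm^3

1.566 g/cm^3


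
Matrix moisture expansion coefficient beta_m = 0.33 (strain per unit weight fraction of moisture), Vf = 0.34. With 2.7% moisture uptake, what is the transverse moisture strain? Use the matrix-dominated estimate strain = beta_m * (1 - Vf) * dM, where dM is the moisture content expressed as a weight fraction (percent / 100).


dM = 2.7/100 = 0.027
strain = beta_m * (1-Vf) * dM = 0.33 * 0.66 * 0.027 = 0.0058806

0.0058806


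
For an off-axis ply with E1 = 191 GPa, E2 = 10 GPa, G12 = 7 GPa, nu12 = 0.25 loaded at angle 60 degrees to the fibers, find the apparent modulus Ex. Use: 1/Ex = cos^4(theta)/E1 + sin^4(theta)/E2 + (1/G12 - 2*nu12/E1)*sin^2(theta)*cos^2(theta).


cos^4(60) = 0.0625, sin^4(60) = 0.5625, sin^2(60)*cos^2(60) = 0.1875
1/G12 - 2*nu12/E1 = 1/7 - 2*0.25/191 = 0.140239 GPa^-1
1/Ex = 0.0625/191 + 0.5625/10 + 0.140239*0.1875 = 0.0828721 GPa^-1
Ex = 12.07 GPa

12.07 GPa


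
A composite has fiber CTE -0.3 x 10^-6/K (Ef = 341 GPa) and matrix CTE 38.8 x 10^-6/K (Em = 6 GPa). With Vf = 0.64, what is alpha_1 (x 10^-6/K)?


E1 = Ef*Vf + Em*(1-Vf) = 220.4
alpha_1 = (alpha_f*Ef*Vf + alpha_m*Em*(1-Vf))/E1 = 0.08 x 10^-6/K

0.08 x 10^-6/K


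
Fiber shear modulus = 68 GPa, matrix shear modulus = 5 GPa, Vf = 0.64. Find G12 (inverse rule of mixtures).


1/G12 = Vf/Gf + (1-Vf)/Gm = 0.64/68 + 0.36/5
G12 = 12.28 GPa

12.28 GPa


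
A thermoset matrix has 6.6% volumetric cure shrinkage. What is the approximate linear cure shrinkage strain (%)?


Linear shrinkage ≈ vol_shrink/3 = 6.6/3 = 2.2%

2.2%


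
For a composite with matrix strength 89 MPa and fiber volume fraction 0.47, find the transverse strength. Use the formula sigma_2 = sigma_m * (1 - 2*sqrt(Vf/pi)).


factor = 1 - 2*sqrt(0.47/pi) = 0.2264
sigma_2 = 89 * 0.2264 = 20.15 MPa

20.15 MPa


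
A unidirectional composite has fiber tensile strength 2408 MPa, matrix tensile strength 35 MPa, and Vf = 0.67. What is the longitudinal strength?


sigma_1 = sigma_f*Vf + sigma_m*(1-Vf) = 2408*0.67 + 35*0.33 = 1624.9 MPa

1624.9 MPa


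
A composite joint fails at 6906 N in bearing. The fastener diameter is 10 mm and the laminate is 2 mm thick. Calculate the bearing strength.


sigma_br = F/(d*h) = 6906/(10*2) = 345.3 MPa

345.3 MPa


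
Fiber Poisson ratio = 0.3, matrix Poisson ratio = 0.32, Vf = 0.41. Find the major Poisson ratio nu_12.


nu_12 = nu_f*Vf + nu_m*(1-Vf) = 0.3*0.41 + 0.32*0.59 = 0.3118

0.3118


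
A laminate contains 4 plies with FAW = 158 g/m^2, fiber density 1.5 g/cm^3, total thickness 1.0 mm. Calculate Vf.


Vf = n * FAW / (rho_f * h * 1000) = 4 * 158 / (1.5 * 1.0 * 1000) = 0.4213

0.4213


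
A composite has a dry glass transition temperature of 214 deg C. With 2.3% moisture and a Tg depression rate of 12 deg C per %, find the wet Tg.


Tg_wet = Tg_dry - k*moisture = 214 - 12*2.3 = 186.4 deg C

186.4 deg C


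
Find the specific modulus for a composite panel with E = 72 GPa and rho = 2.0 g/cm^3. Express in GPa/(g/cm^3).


Specific stiffness = E/rho = 72/2.0 = 36.0 GPa/(g/cm^3)

36.0 GPa/(g/cm^3)


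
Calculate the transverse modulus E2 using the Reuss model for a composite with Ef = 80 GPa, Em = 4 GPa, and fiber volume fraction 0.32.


1/E2 = Vf/Ef + (1-Vf)/Em = 0.32/80 + 0.68/4
E2 = 5.75 GPa

5.75 GPa


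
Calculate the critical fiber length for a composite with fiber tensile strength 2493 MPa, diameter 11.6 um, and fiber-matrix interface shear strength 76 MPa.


Lc = sigma_f * d / (2 * tau_i) = 2493 * 11.6 / (2 * 76) = 190.3 um

190.3 um


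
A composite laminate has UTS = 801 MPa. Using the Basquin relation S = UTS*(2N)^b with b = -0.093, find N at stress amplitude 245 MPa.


N = 0.5 * (S/UTS)^(1/b) = 0.5 * (245/801)^(1/-0.093) = 170163.7781 cycles

170163.7781 cycles


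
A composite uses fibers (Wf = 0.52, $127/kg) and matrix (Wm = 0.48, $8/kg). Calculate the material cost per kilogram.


Cost = cost_f*Wf + cost_m*Wm = 127*0.52 + 8*0.48 = $69.88/kg

$69.88/kg


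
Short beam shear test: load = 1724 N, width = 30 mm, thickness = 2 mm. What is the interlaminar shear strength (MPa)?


ILSS = 3F/(4bh) = 3*1724/(4*30*2) = 21.55 MPa

21.55 MPa


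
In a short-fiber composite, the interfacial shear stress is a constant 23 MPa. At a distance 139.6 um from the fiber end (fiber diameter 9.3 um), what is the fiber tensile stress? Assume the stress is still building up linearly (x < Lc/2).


Force balance: sigma_f * (pi*d^2/4) = tau * (pi*d) * x  ->  sigma_f = 4 * tau * x / d
sigma_f = 4 * 23 * 139.6 / 9.3 = 1381.0 MPa

1381.0 MPa


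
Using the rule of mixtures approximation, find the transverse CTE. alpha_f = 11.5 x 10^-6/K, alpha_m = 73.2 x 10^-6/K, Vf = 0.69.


alpha_2 = alpha_f*Vf + alpha_m*(1-Vf) = 11.5*0.69 + 73.2*0.31 = 30.6 x 10^-6/K

30.6 x 10^-6/K


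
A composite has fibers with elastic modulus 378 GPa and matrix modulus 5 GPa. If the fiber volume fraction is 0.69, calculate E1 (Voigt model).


E1 = Ef*Vf + Em*(1-Vf) = 378*0.69 + 5*0.31 = 262.37 GPa

262.37 GPa


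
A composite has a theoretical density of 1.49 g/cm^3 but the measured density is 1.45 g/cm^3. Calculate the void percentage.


Void% = (rho_theo - rho_actual)/rho_theo * 100 = (1.49 - 1.45)/1.49 * 100 = 2.68%

2.68%


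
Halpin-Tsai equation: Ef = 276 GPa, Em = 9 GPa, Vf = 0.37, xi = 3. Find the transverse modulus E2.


eta = (Ef/Em - 1)/(Ef/Em + xi) = (30.6667 - 1)/(30.6667 + 3) = 0.8812
E2 = Em*(1+xi*eta*Vf)/(1-eta*Vf) = 26.42 GPa

26.42 GPa


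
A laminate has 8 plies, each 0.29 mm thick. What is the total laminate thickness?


h = n * t_ply = 8 * 0.29 = 2.32 mm

2.32 mm


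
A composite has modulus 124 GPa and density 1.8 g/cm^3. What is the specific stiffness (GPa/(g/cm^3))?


Specific stiffness = E/rho = 124/1.8 = 68.9 GPa/(g/cm^3)

68.9 GPa/(g/cm^3)


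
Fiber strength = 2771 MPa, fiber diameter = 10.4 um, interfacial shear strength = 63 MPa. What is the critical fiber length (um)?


Lc = sigma_f * d / (2 * tau_i) = 2771 * 10.4 / (2 * 63) = 228.7 um

228.7 um


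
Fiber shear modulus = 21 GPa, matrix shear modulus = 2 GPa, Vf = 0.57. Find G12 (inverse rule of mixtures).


1/G12 = Vf/Gf + (1-Vf)/Gm = 0.57/21 + 0.43/2
G12 = 4.13 GPa

4.13 GPa


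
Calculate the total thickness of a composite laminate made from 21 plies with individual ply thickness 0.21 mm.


h = n * t_ply = 21 * 0.21 = 4.41 mm

4.41 mm


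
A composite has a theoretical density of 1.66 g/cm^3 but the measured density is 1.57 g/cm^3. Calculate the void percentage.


Void% = (rho_theo - rho_actual)/rho_theo * 100 = (1.66 - 1.57)/1.66 * 100 = 5.42%

5.42%


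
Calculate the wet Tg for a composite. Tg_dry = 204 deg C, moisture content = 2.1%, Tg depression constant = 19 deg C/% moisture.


Tg_wet = Tg_dry - k*moisture = 204 - 19*2.1 = 164.1 deg C

164.1 deg C


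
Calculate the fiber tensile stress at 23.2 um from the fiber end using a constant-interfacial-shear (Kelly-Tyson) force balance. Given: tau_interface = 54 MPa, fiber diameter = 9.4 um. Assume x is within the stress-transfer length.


Force balance: sigma_f * (pi*d^2/4) = tau * (pi*d) * x  ->  sigma_f = 4 * tau * x / d
sigma_f = 4 * 54 * 23.2 / 9.4 = 533.1 MPa

533.1 MPa


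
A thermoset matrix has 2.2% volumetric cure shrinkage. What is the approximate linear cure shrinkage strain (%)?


Linear shrinkage ≈ vol_shrink/3 = 2.2/3 = 0.733%

0.733%


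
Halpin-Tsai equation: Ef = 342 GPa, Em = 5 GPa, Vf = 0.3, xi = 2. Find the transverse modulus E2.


eta = (Ef/Em - 1)/(Ef/Em + xi) = (68.4 - 1)/(68.4 + 2) = 0.9574
E2 = Em*(1+xi*eta*Vf)/(1-eta*Vf) = 11.04 GPa

11.04 GPa


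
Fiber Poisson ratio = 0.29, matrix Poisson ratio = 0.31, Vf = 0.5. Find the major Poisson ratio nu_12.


nu_12 = nu_f*Vf + nu_m*(1-Vf) = 0.29*0.5 + 0.31*0.5 = 0.3

0.3


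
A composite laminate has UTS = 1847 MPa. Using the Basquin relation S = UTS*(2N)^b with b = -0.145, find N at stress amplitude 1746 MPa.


N = 0.5 * (S/UTS)^(1/b) = 0.5 * (1746/1847)^(1/-0.145) = 0.7369 cycles

0.7369 cycles


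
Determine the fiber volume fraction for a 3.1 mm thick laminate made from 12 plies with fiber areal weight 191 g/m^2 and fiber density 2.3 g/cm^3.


Vf = n * FAW / (rho_f * h * 1000) = 12 * 191 / (2.3 * 3.1 * 1000) = 0.3215

0.3215


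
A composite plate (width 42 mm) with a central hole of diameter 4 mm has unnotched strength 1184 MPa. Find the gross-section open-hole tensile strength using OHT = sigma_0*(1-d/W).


OHT = sigma_0*(1-d/W) = 1184*(1-4/42) = 1071.2 MPa

1071.2 MPa


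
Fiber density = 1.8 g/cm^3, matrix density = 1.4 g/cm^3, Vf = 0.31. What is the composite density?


rho_c = rho_f*Vf + rho_m*(1-Vf) = 1.8*0.31 + 1.4*0.69 = 1.524 g/cm^3

1.524 g/cm^3


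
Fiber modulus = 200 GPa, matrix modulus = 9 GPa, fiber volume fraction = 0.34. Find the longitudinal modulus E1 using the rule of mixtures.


E1 = Ef*Vf + Em*(1-Vf) = 200*0.34 + 9*0.66 = 73.94 GPa

73.94 GPa


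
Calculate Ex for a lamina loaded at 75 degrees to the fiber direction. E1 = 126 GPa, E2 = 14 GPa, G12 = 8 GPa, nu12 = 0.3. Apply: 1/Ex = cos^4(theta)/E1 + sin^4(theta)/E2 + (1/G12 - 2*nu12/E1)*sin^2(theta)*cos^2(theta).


cos^4(75) = 0.004487, sin^4(75) = 0.870513, sin^2(75)*cos^2(75) = 0.0625
1/G12 - 2*nu12/E1 = 1/8 - 2*0.3/126 = 0.120238 GPa^-1
1/Ex = 0.004487/126 + 0.870513/14 + 0.120238*0.0625 = 0.06973 GPa^-1
Ex = 14.34 GPa

14.34 GPa


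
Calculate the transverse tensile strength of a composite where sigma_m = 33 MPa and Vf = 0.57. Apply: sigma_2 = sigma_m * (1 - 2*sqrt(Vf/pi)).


factor = 1 - 2*sqrt(0.57/pi) = 0.1481
sigma_2 = 33 * 0.1481 = 4.89 MPa

4.89 MPa


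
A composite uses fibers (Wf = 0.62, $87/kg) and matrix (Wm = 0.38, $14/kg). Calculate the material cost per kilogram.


Cost = cost_f*Wf + cost_m*Wm = 87*0.62 + 14*0.38 = $59.26/kg

$59.26/kg


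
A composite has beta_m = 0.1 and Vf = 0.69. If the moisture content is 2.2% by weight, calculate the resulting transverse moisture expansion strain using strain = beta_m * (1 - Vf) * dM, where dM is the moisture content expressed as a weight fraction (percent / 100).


dM = 2.2/100 = 0.022
strain = beta_m * (1-Vf) * dM = 0.1 * 0.31 * 0.022 = 0.000682

0.000682


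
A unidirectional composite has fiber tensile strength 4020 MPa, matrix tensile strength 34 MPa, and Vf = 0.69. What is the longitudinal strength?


sigma_1 = sigma_f*Vf + sigma_m*(1-Vf) = 4020*0.69 + 34*0.31 = 2784.3 MPa

2784.3 MPa


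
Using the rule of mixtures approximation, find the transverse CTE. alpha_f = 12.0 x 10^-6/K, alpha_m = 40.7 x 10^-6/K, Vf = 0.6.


alpha_2 = alpha_f*Vf + alpha_m*(1-Vf) = 12.0*0.6 + 40.7*0.4 = 23.5 x 10^-6/K

23.5 x 10^-6/K


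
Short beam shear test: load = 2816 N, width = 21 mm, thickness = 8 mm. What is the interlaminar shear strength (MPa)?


ILSS = 3F/(4bh) = 3*2816/(4*21*8) = 12.57 MPa

12.57 MPa


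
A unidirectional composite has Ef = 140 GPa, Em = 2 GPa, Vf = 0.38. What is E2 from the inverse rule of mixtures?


1/E2 = Vf/Ef + (1-Vf)/Em = 0.38/140 + 0.62/2
E2 = 3.2 GPa

3.2 GPa


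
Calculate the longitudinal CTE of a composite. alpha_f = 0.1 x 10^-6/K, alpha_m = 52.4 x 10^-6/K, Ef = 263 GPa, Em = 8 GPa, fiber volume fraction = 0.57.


E1 = Ef*Vf + Em*(1-Vf) = 153.35
alpha_1 = (alpha_f*Ef*Vf + alpha_m*Em*(1-Vf))/E1 = 1.27 x 10^-6/K

1.27 x 10^-6/K


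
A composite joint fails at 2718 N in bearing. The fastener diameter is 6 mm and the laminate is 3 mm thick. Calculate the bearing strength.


sigma_br = F/(d*h) = 2718/(6*3) = 151.0 MPa

151.0 MPa


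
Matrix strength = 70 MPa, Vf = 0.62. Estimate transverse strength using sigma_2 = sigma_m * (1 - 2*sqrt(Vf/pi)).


factor = 1 - 2*sqrt(0.62/pi) = 0.1115
sigma_2 = 70 * 0.1115 = 7.81 MPa

7.81 MPa


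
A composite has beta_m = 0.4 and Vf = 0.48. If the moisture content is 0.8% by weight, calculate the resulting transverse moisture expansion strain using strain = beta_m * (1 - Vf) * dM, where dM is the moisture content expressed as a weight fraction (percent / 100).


dM = 0.8/100 = 0.008
strain = beta_m * (1-Vf) * dM = 0.4 * 0.52 * 0.008 = 0.001664

0.001664


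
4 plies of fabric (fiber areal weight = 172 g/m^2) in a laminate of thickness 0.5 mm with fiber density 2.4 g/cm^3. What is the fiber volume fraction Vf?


Vf = n * FAW / (rho_f * h * 1000) = 4 * 172 / (2.4 * 0.5 * 1000) = 0.5733

0.5733


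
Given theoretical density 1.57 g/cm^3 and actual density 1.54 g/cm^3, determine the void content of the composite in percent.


Void% = (rho_theo - rho_actual)/rho_theo * 100 = (1.57 - 1.54)/1.57 * 100 = 1.91%

1.91%


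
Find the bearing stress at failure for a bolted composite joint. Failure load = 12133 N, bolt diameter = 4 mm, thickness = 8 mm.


sigma_br = F/(d*h) = 12133/(4*8) = 379.2 MPa

379.2 MPa


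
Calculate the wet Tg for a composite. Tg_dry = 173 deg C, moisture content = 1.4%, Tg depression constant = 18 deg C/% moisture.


Tg_wet = Tg_dry - k*moisture = 173 - 18*1.4 = 147.8 deg C

147.8 deg C


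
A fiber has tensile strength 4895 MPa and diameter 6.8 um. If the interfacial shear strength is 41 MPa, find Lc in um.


Lc = sigma_f * d / (2 * tau_i) = 4895 * 6.8 / (2 * 41) = 405.9 um

405.9 um


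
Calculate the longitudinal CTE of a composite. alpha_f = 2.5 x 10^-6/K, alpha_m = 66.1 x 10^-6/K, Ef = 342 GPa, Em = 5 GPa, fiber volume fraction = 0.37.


E1 = Ef*Vf + Em*(1-Vf) = 129.69
alpha_1 = (alpha_f*Ef*Vf + alpha_m*Em*(1-Vf))/E1 = 4.04 x 10^-6/K

4.04 x 10^-6/K


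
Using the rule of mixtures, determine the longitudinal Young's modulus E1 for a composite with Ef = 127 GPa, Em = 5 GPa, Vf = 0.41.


E1 = Ef*Vf + Em*(1-Vf) = 127*0.41 + 5*0.59 = 55.02 GPa

55.02 GPa


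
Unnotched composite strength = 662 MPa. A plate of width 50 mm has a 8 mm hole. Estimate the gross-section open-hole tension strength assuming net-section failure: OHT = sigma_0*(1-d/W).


OHT = sigma_0*(1-d/W) = 662*(1-8/50) = 556.1 MPa

556.1 MPa


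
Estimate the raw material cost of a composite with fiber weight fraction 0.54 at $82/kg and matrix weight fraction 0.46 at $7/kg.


Cost = cost_f*Wf + cost_m*Wm = 82*0.54 + 7*0.46 = $47.5/kg

$47.5/kg


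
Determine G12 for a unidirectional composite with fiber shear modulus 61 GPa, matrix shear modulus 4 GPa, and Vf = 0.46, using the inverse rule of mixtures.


1/G12 = Vf/Gf + (1-Vf)/Gm = 0.46/61 + 0.54/4
G12 = 7.02 GPa

7.02 GPa


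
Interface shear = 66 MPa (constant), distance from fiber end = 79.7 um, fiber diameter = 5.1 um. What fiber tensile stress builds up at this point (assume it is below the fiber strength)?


Force balance: sigma_f * (pi*d^2/4) = tau * (pi*d) * x  ->  sigma_f = 4 * tau * x / d
sigma_f = 4 * 66 * 79.7 / 5.1 = 4125.6 MPa

4125.6 MPa


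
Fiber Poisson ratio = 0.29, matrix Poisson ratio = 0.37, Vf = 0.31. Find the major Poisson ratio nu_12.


nu_12 = nu_f*Vf + nu_m*(1-Vf) = 0.29*0.31 + 0.37*0.69 = 0.3452

0.3452


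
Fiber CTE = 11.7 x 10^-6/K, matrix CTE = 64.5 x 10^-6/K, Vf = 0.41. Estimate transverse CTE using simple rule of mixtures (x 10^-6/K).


alpha_2 = alpha_f*Vf + alpha_m*(1-Vf) = 11.7*0.41 + 64.5*0.59 = 42.9 x 10^-6/K

42.9 x 10^-6/K


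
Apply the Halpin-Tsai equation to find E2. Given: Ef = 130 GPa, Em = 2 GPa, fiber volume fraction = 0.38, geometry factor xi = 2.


eta = (Ef/Em - 1)/(Ef/Em + xi) = (65.0 - 1)/(65.0 + 2) = 0.9552
E2 = Em*(1+xi*eta*Vf)/(1-eta*Vf) = 5.42 GPa

5.42 GPa


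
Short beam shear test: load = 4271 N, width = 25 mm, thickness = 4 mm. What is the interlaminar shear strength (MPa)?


ILSS = 3F/(4bh) = 3*4271/(4*25*4) = 32.03 MPa

32.03 MPa


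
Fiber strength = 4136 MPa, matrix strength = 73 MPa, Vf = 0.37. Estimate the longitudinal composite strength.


sigma_1 = sigma_f*Vf + sigma_m*(1-Vf) = 4136*0.37 + 73*0.63 = 1576.3 MPa

1576.3 MPa


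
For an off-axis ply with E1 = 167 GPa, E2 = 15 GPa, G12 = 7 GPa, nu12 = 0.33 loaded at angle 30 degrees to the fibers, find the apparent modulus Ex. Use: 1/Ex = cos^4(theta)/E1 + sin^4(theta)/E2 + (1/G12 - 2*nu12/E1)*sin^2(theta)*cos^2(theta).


cos^4(30) = 0.5625, sin^4(30) = 0.0625, sin^2(30)*cos^2(30) = 0.1875
1/G12 - 2*nu12/E1 = 1/7 - 2*0.33/167 = 0.138905 GPa^-1
1/Ex = 0.5625/167 + 0.0625/15 + 0.138905*0.1875 = 0.0335796 GPa^-1
Ex = 29.78 GPa

29.78 GPa


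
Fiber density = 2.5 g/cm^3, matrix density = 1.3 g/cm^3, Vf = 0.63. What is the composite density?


rho_c = rho_f*Vf + rho_m*(1-Vf) = 2.5*0.63 + 1.3*0.37 = 2.056 g/cm^3

2.056 g/cm^3


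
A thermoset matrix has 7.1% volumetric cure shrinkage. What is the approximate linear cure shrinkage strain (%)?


Linear shrinkage ≈ vol_shrink/3 = 7.1/3 = 2.367%

2.367%


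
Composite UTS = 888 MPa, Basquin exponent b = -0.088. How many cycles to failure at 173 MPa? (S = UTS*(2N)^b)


N = 0.5 * (S/UTS)^(1/b) = 0.5 * (173/888)^(1/-0.088) = 5.9064e+07 cycles

5.9064e+07 cycles


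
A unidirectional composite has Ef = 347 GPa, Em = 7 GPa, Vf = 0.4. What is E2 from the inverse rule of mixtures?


1/E2 = Vf/Ef + (1-Vf)/Em = 0.4/347 + 0.6/7
E2 = 11.51 GPa

11.51 GPa


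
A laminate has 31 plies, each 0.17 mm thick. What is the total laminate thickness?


h = n * t_ply = 31 * 0.17 = 5.27 mm

5.27 mm


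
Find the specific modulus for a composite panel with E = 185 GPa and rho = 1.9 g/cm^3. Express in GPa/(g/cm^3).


Specific stiffness = E/rho = 185/1.9 = 97.4 GPa/(g/cm^3)

97.4 GPa/(g/cm^3)


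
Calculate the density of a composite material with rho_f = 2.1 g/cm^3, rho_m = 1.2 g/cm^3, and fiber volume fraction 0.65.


rho_c = rho_f*Vf + rho_m*(1-Vf) = 2.1*0.65 + 1.2*0.35 = 1.785 g/cm^3

1.785 g/cm^3


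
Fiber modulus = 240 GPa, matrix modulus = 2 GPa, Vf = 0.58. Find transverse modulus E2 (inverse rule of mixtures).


1/E2 = Vf/Ef + (1-Vf)/Em = 0.58/240 + 0.42/2
E2 = 4.71 GPa

4.71 GPa


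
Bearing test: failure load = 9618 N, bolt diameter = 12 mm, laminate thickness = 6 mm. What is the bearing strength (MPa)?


sigma_br = F/(d*h) = 9618/(12*6) = 133.6 MPa

133.6 MPa


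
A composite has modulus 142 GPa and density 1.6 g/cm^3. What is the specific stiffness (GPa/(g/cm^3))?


Specific stiffness = E/rho = 142/1.6 = 88.8 GPa/(g/cm^3)

88.8 GPa/(g/cm^3)


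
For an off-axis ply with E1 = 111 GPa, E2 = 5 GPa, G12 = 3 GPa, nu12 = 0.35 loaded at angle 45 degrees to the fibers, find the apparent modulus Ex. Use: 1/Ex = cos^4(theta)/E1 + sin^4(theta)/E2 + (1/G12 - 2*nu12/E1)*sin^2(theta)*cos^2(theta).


cos^4(45) = 0.25, sin^4(45) = 0.25, sin^2(45)*cos^2(45) = 0.25
1/G12 - 2*nu12/E1 = 1/3 - 2*0.35/111 = 0.327027 GPa^-1
1/Ex = 0.25/111 + 0.25/5 + 0.327027*0.25 = 0.134009 GPa^-1
Ex = 7.46 GPa

7.46 GPa


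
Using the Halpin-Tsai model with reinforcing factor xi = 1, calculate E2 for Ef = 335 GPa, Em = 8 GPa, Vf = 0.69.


eta = (Ef/Em - 1)/(Ef/Em + xi) = (41.875 - 1)/(41.875 + 1) = 0.9534
E2 = Em*(1+xi*eta*Vf)/(1-eta*Vf) = 38.76 GPa

38.76 GPa


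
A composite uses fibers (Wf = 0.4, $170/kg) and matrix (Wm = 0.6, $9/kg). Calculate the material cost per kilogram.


Cost = cost_f*Wf + cost_m*Wm = 170*0.4 + 9*0.6 = $73.4/kg

$73.4/kg


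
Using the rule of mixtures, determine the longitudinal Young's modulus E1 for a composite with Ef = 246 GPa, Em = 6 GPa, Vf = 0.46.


E1 = Ef*Vf + Em*(1-Vf) = 246*0.46 + 6*0.54 = 116.4 GPa

116.4 GPa


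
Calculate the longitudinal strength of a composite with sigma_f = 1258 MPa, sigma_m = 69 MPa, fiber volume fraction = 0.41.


sigma_1 = sigma_f*Vf + sigma_m*(1-Vf) = 1258*0.41 + 69*0.59 = 556.5 MPa

556.5 MPa


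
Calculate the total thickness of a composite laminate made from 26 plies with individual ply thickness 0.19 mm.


h = n * t_ply = 26 * 0.19 = 4.94 mm

4.94 mm


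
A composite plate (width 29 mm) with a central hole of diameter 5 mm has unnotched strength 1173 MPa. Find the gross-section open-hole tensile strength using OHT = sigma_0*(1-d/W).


OHT = sigma_0*(1-d/W) = 1173*(1-5/29) = 970.8 MPa

970.8 MPa


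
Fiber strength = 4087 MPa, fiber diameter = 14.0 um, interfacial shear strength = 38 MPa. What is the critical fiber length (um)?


Lc = sigma_f * d / (2 * tau_i) = 4087 * 14.0 / (2 * 38) = 752.9 um

752.9 um


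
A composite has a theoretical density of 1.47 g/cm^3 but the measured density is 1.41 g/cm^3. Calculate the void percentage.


Void% = (rho_theo - rho_actual)/rho_theo * 100 = (1.47 - 1.41)/1.47 * 100 = 4.08%

4.08%


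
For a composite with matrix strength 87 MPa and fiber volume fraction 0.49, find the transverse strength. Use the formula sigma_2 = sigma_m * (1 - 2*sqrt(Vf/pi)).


factor = 1 - 2*sqrt(0.49/pi) = 0.2101
sigma_2 = 87 * 0.2101 = 18.28 MPa

18.28 MPa


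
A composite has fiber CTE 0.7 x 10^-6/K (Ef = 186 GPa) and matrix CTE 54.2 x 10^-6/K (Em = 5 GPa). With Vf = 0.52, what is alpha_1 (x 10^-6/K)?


E1 = Ef*Vf + Em*(1-Vf) = 99.12
alpha_1 = (alpha_f*Ef*Vf + alpha_m*Em*(1-Vf))/E1 = 2.0 x 10^-6/K

2.0 x 10^-6/K


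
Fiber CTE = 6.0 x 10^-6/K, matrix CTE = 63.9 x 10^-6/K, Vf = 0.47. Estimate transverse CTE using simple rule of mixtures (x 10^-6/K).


alpha_2 = alpha_f*Vf + alpha_m*(1-Vf) = 6.0*0.47 + 63.9*0.53 = 36.7 x 10^-6/K

36.7 x 10^-6/K


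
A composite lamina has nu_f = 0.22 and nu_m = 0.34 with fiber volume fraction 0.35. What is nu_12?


nu_12 = nu_f*Vf + nu_m*(1-Vf) = 0.22*0.35 + 0.34*0.65 = 0.298

0.298


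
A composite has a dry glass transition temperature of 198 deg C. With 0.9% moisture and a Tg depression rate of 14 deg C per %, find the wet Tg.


Tg_wet = Tg_dry - k*moisture = 198 - 14*0.9 = 185.4 deg C

185.4 deg C


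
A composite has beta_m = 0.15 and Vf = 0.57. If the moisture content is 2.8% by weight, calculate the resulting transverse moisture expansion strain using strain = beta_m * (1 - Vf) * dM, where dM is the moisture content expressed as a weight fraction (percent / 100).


dM = 2.8/100 = 0.028
strain = beta_m * (1-Vf) * dM = 0.15 * 0.43 * 0.028 = 0.001806

0.001806


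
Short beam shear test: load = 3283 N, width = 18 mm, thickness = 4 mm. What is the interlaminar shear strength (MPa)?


ILSS = 3F/(4bh) = 3*3283/(4*18*4) = 34.2 MPa

34.2 MPa


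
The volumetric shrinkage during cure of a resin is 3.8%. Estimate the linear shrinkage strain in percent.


Linear shrinkage ≈ vol_shrink/3 = 3.8/3 = 1.267%

1.267%


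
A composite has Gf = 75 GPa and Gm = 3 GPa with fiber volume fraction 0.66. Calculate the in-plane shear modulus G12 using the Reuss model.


1/G12 = Vf/Gf + (1-Vf)/Gm = 0.66/75 + 0.34/3
G12 = 8.19 GPa

8.19 GPa


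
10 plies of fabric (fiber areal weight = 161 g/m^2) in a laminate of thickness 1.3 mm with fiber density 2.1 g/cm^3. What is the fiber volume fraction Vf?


Vf = n * FAW / (rho_f * h * 1000) = 10 * 161 / (2.1 * 1.3 * 1000) = 0.5897

0.5897


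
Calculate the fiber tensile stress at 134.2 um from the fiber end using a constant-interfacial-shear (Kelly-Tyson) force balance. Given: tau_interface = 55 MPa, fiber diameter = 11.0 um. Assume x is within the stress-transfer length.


Force balance: sigma_f * (pi*d^2/4) = tau * (pi*d) * x  ->  sigma_f = 4 * tau * x / d
sigma_f = 4 * 55 * 134.2 / 11.0 = 2684.0 MPa

2684.0 MPa


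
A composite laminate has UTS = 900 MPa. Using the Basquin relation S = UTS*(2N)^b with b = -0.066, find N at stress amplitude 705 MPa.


N = 0.5 * (S/UTS)^(1/b) = 0.5 * (705/900)^(1/-0.066) = 20.2227 cycles

20.2227 cycles


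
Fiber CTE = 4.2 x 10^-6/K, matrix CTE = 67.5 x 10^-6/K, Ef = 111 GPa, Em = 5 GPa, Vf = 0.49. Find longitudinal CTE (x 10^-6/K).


E1 = Ef*Vf + Em*(1-Vf) = 56.94
alpha_1 = (alpha_f*Ef*Vf + alpha_m*Em*(1-Vf))/E1 = 7.03 x 10^-6/K

7.03 x 10^-6/K


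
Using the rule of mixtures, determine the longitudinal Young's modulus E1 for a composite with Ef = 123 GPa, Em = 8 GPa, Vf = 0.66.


E1 = Ef*Vf + Em*(1-Vf) = 123*0.66 + 8*0.34 = 83.9 GPa

83.9 GPa


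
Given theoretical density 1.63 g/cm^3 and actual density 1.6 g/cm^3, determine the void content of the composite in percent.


Void% = (rho_theo - rho_actual)/rho_theo * 100 = (1.63 - 1.6)/1.63 * 100 = 1.84%

1.84%


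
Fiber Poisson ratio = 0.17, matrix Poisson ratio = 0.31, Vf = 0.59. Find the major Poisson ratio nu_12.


nu_12 = nu_f*Vf + nu_m*(1-Vf) = 0.17*0.59 + 0.31*0.41 = 0.2274

0.2274


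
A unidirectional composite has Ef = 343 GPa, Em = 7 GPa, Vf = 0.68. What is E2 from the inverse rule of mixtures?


1/E2 = Vf/Ef + (1-Vf)/Em = 0.68/343 + 0.32/7
E2 = 20.97 GPa

20.97 GPa


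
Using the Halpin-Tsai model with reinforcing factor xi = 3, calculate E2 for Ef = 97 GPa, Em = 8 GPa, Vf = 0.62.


eta = (Ef/Em - 1)/(Ef/Em + xi) = (12.125 - 1)/(12.125 + 3) = 0.7355
E2 = Em*(1+xi*eta*Vf)/(1-eta*Vf) = 34.83 GPa

34.83 GPa


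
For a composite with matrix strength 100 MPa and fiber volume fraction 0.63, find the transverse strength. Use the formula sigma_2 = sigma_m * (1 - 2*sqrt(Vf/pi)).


factor = 1 - 2*sqrt(0.63/pi) = 0.1044
sigma_2 = 100 * 0.1044 = 10.44 MPa

10.44 MPa


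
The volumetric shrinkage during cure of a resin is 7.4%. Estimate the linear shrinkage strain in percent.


Linear shrinkage ≈ vol_shrink/3 = 7.4/3 = 2.467%

2.467%


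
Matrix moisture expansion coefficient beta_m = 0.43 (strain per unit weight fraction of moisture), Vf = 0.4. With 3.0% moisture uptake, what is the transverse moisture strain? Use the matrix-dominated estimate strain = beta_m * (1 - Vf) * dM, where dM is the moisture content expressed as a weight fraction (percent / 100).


dM = 3.0/100 = 0.03
strain = beta_m * (1-Vf) * dM = 0.43 * 0.6 * 0.03 = 0.00774

0.00774


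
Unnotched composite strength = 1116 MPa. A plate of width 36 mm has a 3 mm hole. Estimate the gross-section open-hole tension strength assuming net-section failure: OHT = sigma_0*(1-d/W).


OHT = sigma_0*(1-d/W) = 1116*(1-3/36) = 1023.0 MPa

1023.0 MPa


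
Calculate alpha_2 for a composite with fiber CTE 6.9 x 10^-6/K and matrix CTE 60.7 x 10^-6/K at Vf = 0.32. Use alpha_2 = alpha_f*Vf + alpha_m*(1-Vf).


alpha_2 = alpha_f*Vf + alpha_m*(1-Vf) = 6.9*0.32 + 60.7*0.68 = 43.5 x 10^-6/K

43.5 x 10^-6/K


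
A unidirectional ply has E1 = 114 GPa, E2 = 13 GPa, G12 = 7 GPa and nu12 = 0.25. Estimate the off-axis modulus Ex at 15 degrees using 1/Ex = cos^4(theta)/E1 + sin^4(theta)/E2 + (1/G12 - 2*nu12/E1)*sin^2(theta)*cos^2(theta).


cos^4(15) = 0.870513, sin^4(15) = 0.004487, sin^2(15)*cos^2(15) = 0.0625
1/G12 - 2*nu12/E1 = 1/7 - 2*0.25/114 = 0.138471 GPa^-1
1/Ex = 0.870513/114 + 0.004487/13 + 0.138471*0.0625 = 0.0166357 GPa^-1
Ex = 60.11 GPa

60.11 GPa


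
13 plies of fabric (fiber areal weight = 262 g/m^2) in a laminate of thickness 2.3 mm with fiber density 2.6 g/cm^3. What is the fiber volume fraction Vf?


Vf = n * FAW / (rho_f * h * 1000) = 13 * 262 / (2.6 * 2.3 * 1000) = 0.5696

0.5696
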